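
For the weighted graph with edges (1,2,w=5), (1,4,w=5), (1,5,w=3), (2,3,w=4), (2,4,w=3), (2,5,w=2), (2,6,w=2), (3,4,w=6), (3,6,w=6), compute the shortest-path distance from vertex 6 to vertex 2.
2 (path: 6 -> 2; weights 2 = 2)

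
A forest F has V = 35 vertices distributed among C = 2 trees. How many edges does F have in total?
33 (Each of the 2 component trees on V_i vertices has V_i - 1 edges; summing gives V - C = 35 - 2 = 33)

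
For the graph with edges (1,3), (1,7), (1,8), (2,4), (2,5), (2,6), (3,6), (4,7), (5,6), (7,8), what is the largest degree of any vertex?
3 (attained at vertices 1, 2, 6, 7)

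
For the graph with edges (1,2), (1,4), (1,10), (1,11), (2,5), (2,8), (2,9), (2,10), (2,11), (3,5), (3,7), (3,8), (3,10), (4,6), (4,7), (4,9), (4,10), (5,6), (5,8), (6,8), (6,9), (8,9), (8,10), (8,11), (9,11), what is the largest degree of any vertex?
7 (attained at vertex 8)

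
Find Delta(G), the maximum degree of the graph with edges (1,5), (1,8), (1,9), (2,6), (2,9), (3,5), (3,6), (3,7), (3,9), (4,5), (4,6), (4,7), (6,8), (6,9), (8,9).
5 (attained at vertices 6, 9)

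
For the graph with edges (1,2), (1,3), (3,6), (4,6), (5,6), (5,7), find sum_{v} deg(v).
12 (handshake: sum of degrees = 2|E| = 2 x 6 = 12)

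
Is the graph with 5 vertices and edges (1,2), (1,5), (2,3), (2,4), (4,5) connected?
Yes (BFS from 1 visits [1, 2, 5, 3, 4] — all 5 vertices reached)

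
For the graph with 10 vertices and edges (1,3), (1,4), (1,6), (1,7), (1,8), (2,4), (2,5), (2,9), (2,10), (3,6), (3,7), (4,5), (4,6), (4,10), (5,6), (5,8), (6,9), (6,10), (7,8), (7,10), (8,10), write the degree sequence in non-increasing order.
[6, 5, 5, 5, 4, 4, 4, 4, 3, 2] (degrees: deg(1)=5, deg(2)=4, deg(3)=3, deg(4)=5, deg(5)=4, deg(6)=6, deg(7)=4, deg(8)=4, deg(9)=2, deg(10)=5)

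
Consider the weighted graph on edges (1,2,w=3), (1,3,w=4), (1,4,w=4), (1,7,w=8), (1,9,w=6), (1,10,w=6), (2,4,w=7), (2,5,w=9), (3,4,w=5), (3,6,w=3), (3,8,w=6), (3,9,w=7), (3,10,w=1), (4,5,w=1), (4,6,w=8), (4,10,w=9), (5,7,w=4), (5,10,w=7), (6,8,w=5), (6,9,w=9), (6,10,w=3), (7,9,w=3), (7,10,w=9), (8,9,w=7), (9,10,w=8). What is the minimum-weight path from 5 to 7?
4 (path: 5 -> 7; weights 4 = 4)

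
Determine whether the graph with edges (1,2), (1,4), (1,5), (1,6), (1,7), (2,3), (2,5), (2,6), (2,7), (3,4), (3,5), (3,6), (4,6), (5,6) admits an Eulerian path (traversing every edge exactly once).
No (4 vertices have odd degree: {1, 2, 4, 6}; Eulerian path requires 0 or 2)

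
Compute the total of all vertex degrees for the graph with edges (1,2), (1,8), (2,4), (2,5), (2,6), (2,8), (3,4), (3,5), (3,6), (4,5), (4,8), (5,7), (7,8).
26 (handshake: sum of degrees = 2|E| = 2 x 13 = 26)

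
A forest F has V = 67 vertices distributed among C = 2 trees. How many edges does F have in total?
65 (Each of the 2 component trees on V_i vertices has V_i - 1 edges; summing gives V - C = 67 - 2 = 65)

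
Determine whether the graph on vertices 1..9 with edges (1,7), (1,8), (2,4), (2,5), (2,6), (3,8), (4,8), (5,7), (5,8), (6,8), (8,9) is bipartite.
Yes. Partition: {1, 3, 4, 5, 6, 9}, {2, 7, 8}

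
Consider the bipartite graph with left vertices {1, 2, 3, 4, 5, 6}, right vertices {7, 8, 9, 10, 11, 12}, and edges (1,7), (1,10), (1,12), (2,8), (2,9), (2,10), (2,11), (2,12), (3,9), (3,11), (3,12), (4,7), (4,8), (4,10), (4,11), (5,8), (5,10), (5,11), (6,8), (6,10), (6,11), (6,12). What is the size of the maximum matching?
6 (matching: (1,12), (2,11), (3,9), (4,7), (5,8), (6,10); upper bound min(|L|,|R|) = min(6,6) = 6)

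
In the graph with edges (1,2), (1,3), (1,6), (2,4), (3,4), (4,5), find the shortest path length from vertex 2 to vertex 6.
2 (path: 2 -> 1 -> 6, 2 edges)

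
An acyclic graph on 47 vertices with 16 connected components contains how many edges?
31 (Each of the 16 component trees on V_i vertices has V_i - 1 edges; summing gives V - C = 47 - 16 = 31)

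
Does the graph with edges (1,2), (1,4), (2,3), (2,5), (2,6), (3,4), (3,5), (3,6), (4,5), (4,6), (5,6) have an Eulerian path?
Yes — and in fact it has an Eulerian circuit (the graph is connected and all 6 vertices have even degree)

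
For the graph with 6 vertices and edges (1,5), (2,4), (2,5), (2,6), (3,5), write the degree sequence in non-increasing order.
[3, 3, 1, 1, 1, 1] (degrees: deg(1)=1, deg(2)=3, deg(3)=1, deg(4)=1, deg(5)=3, deg(6)=1)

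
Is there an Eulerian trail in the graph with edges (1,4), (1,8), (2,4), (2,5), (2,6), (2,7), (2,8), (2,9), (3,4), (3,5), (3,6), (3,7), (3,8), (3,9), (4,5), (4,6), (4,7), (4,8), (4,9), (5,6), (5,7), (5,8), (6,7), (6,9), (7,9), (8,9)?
Yes — and in fact it has an Eulerian circuit (the graph is connected and all 9 vertices have even degree)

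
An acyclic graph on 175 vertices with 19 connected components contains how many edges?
156 (Each of the 19 component trees on V_i vertices has V_i - 1 edges; summing gives V - C = 175 - 19 = 156)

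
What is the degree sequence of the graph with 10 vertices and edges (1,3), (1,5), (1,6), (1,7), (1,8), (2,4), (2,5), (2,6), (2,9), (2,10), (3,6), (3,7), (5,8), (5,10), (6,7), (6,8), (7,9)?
[5, 5, 5, 4, 4, 3, 3, 2, 2, 1] (degrees: deg(1)=5, deg(2)=5, deg(3)=3, deg(4)=1, deg(5)=4, deg(6)=5, deg(7)=4, deg(8)=3, deg(9)=2, deg(10)=2)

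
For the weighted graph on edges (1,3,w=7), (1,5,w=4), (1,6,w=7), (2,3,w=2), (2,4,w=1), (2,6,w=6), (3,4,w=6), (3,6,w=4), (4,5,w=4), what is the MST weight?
15 (MST edges: (1,5,w=4), (2,3,w=2), (2,4,w=1), (3,6,w=4), (4,5,w=4); sum of weights 4 + 2 + 1 + 4 + 4 = 15)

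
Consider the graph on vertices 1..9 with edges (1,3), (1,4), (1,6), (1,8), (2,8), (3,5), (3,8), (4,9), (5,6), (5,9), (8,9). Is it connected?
No, it has 2 components: {1, 2, 3, 4, 5, 6, 8, 9}, {7}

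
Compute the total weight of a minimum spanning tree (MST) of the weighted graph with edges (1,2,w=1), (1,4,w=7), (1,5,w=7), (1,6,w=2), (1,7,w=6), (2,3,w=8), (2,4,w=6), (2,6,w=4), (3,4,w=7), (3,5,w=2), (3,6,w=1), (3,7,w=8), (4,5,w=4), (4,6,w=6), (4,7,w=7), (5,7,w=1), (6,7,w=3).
11 (MST edges: (1,2,w=1), (1,6,w=2), (3,5,w=2), (3,6,w=1), (4,5,w=4), (5,7,w=1); sum of weights 1 + 2 + 2 + 1 + 4 + 1 = 11)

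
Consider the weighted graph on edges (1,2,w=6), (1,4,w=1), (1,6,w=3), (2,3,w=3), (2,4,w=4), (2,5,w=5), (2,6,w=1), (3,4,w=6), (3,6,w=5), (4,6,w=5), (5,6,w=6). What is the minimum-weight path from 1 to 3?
7 (path: 1 -> 4 -> 3; weights 1 + 6 = 7)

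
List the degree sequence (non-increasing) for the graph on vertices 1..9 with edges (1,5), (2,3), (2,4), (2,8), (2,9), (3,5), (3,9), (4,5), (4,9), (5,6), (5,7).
[5, 4, 3, 3, 3, 1, 1, 1, 1] (degrees: deg(1)=1, deg(2)=4, deg(3)=3, deg(4)=3, deg(5)=5, deg(6)=1, deg(7)=1, deg(8)=1, deg(9)=3)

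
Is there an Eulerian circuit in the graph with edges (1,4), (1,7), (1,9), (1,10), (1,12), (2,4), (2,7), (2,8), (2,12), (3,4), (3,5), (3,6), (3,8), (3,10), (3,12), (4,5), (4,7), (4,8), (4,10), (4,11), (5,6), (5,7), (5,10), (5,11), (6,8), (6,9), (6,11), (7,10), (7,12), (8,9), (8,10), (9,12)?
No (4 vertices have odd degree: {1, 6, 11, 12}; Eulerian circuit requires 0)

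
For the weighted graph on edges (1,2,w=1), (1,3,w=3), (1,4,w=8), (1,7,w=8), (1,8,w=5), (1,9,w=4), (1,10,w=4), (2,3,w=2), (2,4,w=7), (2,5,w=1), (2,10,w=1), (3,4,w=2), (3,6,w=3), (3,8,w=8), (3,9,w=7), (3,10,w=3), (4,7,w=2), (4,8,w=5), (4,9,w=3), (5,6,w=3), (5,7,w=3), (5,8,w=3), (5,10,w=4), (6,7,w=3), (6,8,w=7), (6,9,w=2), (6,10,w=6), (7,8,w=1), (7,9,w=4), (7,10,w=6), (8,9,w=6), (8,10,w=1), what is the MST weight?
14 (MST edges: (1,2,w=1), (2,3,w=2), (2,5,w=1), (2,10,w=1), (3,4,w=2), (3,6,w=3), (6,9,w=2), (7,8,w=1), (8,10,w=1); sum of weights 1 + 2 + 1 + 1 + 2 + 3 + 2 + 1 + 1 = 14)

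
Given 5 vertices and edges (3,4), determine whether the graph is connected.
No, it has 4 components: {1}, {2}, {3, 4}, {5}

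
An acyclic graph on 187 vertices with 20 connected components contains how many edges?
167 (Each of the 20 component trees on V_i vertices has V_i - 1 edges; summing gives V - C = 187 - 20 = 167)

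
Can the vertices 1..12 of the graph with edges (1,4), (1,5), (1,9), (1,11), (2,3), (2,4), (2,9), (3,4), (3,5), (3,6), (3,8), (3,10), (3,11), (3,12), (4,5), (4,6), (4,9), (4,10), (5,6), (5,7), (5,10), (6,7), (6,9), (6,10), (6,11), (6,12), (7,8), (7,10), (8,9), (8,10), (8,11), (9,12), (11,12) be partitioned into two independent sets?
No (odd cycle of length 3: 4 -> 1 -> 5 -> 4)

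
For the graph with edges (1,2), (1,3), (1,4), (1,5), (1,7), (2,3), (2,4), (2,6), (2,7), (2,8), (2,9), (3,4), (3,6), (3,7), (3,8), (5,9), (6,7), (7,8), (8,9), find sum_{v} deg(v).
38 (handshake: sum of degrees = 2|E| = 2 x 19 = 38)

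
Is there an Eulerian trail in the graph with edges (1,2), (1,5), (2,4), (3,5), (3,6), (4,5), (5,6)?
Yes — and in fact it has an Eulerian circuit (the graph is connected and all 6 vertices have even degree)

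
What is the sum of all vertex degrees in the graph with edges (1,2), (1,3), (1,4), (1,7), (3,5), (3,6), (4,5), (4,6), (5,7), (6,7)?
20 (handshake: sum of degrees = 2|E| = 2 x 10 = 20)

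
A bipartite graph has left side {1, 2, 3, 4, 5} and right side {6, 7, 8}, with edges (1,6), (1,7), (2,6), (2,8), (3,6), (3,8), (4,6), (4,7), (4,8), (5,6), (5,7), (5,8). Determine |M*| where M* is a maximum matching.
3 (matching: (1,7), (2,8), (3,6); upper bound min(|L|,|R|) = min(5,3) = 3)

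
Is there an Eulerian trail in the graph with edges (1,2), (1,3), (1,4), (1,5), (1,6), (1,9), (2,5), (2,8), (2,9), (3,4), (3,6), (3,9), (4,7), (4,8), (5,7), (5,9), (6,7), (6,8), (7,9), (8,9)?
Yes — and in fact it has an Eulerian circuit (the graph is connected and all 9 vertices have even degree)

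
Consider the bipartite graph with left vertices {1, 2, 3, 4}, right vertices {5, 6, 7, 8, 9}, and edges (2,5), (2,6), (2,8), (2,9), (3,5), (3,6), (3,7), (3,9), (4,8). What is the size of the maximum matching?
3 (matching: (2,9), (3,7), (4,8); upper bound min(|L|,|R|) = min(4,5) = 4)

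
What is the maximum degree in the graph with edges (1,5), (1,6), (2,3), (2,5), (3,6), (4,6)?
3 (attained at vertex 6)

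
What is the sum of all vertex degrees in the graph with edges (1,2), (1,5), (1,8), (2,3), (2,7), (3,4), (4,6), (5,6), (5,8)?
18 (handshake: sum of degrees = 2|E| = 2 x 9 = 18)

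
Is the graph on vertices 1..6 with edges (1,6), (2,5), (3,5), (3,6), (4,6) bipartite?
Yes. Partition: {1, 2, 3, 4}, {5, 6}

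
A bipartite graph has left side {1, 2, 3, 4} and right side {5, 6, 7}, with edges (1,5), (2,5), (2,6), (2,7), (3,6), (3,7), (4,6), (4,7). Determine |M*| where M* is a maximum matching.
3 (matching: (1,5), (2,7), (3,6); upper bound min(|L|,|R|) = min(4,3) = 3)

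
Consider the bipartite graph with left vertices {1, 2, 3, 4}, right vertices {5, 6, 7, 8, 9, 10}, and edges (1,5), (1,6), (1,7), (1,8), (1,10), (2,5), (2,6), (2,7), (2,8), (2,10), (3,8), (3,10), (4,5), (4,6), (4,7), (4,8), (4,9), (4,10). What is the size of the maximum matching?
4 (matching: (1,10), (2,7), (3,8), (4,9); upper bound min(|L|,|R|) = min(4,6) = 4)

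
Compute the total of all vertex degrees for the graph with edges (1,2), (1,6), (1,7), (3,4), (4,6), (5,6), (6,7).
14 (handshake: sum of degrees = 2|E| = 2 x 7 = 14)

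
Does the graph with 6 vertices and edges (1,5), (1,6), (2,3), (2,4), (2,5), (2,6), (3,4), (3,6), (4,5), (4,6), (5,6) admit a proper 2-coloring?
No (odd cycle of length 3: 5 -> 1 -> 6 -> 5)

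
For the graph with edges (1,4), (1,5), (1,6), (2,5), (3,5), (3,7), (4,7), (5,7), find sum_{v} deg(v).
16 (handshake: sum of degrees = 2|E| = 2 x 8 = 16)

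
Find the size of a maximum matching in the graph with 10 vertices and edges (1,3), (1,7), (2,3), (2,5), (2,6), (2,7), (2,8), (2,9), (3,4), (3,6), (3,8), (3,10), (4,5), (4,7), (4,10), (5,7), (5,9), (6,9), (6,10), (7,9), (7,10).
5 (matching: (1,7), (2,8), (3,10), (4,5), (6,9); upper bound floor(n/2) = floor(10/2) = 5)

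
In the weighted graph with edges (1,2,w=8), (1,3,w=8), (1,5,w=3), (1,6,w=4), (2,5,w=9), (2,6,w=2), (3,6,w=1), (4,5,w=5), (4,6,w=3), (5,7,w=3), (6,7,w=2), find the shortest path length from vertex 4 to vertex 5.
5 (path: 4 -> 5; weights 5 = 5)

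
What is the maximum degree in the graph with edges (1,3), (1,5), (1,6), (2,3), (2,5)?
3 (attained at vertex 1)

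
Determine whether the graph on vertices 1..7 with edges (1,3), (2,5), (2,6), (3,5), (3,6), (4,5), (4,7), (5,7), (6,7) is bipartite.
No (odd cycle of length 3: 4 -> 5 -> 7 -> 4)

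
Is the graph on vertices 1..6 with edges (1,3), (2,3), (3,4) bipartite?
Yes. Partition: {1, 2, 4, 5, 6}, {3}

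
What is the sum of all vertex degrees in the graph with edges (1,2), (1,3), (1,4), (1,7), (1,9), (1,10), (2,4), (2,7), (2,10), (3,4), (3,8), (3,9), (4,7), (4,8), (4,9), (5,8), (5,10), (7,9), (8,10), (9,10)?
40 (handshake: sum of degrees = 2|E| = 2 x 20 = 40)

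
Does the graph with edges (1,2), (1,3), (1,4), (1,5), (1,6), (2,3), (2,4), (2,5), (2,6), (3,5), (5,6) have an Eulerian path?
No (4 vertices have odd degree: {1, 2, 3, 6}; Eulerian path requires 0 or 2)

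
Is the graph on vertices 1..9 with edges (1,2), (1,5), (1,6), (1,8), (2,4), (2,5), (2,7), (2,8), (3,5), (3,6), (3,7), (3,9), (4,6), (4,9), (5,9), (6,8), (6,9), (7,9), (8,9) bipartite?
No (odd cycle of length 3: 6 -> 1 -> 8 -> 6)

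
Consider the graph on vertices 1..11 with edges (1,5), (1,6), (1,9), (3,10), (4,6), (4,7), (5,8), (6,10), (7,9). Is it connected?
No, it has 3 components: {1, 3, 4, 5, 6, 7, 8, 9, 10}, {2}, {11}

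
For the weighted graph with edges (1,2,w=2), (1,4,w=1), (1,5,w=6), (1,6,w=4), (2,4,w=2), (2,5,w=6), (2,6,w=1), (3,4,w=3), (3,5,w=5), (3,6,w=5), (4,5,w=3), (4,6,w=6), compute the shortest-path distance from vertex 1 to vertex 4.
1 (path: 1 -> 4; weights 1 = 1)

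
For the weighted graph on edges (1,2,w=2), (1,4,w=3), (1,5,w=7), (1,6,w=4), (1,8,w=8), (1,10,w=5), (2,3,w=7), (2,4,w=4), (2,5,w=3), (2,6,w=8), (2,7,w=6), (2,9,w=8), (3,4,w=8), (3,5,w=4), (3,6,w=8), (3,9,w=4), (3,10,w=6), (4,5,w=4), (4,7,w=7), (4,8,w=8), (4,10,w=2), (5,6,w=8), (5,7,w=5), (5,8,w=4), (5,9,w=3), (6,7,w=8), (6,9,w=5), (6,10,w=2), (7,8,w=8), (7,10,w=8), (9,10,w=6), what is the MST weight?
28 (MST edges: (1,2,w=2), (1,4,w=3), (2,5,w=3), (3,5,w=4), (4,10,w=2), (5,7,w=5), (5,8,w=4), (5,9,w=3), (6,10,w=2); sum of weights 2 + 3 + 3 + 4 + 2 + 5 + 4 + 3 + 2 = 28)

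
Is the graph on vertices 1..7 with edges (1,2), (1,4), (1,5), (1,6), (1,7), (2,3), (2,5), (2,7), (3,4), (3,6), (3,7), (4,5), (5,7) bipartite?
No (odd cycle of length 3: 4 -> 1 -> 5 -> 4)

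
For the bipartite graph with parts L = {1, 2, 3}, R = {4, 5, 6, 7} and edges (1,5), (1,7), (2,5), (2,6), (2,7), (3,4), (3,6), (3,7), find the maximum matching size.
3 (matching: (1,7), (2,5), (3,6); upper bound min(|L|,|R|) = min(3,4) = 3)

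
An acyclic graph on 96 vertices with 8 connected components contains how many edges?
88 (Each of the 8 component trees on V_i vertices has V_i - 1 edges; summing gives V - C = 96 - 8 = 88)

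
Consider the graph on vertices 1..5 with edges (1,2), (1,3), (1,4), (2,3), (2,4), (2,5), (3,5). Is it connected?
Yes (BFS from 1 visits [1, 2, 3, 4, 5] — all 5 vertices reached)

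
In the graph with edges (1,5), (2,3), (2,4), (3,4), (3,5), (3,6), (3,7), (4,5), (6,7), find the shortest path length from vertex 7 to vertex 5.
2 (path: 7 -> 3 -> 5, 2 edges)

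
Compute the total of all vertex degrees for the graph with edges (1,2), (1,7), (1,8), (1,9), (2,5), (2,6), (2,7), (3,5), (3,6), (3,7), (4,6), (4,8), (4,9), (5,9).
28 (handshake: sum of degrees = 2|E| = 2 x 14 = 28)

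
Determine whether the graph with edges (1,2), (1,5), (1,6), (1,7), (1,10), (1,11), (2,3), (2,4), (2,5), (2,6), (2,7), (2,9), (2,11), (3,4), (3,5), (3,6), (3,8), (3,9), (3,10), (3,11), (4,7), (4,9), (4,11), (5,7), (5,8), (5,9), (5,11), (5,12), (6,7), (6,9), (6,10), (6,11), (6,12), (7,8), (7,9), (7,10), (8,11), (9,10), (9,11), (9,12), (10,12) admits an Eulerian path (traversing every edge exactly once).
Yes (the graph is connected and exactly 2 vertices have odd degree: {4, 9}; any Eulerian path must start and end at those)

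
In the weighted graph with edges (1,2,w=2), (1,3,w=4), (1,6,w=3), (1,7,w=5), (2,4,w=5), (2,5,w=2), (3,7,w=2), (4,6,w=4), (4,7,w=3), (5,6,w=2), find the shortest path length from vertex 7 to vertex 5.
9 (path: 7 -> 1 -> 2 -> 5; weights 5 + 2 + 2 = 9)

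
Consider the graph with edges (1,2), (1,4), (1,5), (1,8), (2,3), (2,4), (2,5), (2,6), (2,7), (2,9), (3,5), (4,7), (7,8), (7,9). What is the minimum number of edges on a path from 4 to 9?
2 (path: 4 -> 7 -> 9, 2 edges)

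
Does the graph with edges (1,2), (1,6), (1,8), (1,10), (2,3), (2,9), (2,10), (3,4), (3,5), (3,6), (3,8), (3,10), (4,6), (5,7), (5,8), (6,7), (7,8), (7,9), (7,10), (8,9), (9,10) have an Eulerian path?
No (4 vertices have odd degree: {5, 7, 8, 10}; Eulerian path requires 0 or 2)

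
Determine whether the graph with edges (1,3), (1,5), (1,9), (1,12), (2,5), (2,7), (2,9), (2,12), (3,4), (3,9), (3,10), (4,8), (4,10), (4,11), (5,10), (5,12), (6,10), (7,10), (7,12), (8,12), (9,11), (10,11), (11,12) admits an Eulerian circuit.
No (2 vertices have odd degree: {6, 7}; Eulerian circuit requires 0)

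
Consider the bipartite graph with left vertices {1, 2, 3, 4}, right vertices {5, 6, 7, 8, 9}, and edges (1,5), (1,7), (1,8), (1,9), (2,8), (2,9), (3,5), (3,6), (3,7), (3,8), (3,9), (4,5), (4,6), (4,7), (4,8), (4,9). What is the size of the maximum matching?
4 (matching: (1,9), (2,8), (3,7), (4,6); upper bound min(|L|,|R|) = min(4,5) = 4)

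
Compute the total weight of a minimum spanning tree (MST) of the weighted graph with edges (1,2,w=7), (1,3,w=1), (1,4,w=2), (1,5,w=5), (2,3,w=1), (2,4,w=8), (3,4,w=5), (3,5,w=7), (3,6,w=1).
10 (MST edges: (1,3,w=1), (1,4,w=2), (1,5,w=5), (2,3,w=1), (3,6,w=1); sum of weights 1 + 2 + 5 + 1 + 1 = 10)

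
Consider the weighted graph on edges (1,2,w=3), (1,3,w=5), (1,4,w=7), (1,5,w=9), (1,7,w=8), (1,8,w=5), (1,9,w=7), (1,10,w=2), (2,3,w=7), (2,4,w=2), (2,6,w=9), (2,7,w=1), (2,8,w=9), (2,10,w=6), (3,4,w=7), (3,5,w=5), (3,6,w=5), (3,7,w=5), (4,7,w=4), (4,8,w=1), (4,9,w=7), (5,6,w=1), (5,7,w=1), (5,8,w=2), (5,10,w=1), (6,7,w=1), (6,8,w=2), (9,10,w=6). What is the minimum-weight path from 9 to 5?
7 (path: 9 -> 10 -> 5; weights 6 + 1 = 7)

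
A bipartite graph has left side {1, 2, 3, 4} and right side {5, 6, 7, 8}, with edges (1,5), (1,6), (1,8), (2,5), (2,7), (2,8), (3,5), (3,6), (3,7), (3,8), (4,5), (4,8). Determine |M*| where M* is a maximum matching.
4 (matching: (1,8), (2,7), (3,6), (4,5); upper bound min(|L|,|R|) = min(4,4) = 4)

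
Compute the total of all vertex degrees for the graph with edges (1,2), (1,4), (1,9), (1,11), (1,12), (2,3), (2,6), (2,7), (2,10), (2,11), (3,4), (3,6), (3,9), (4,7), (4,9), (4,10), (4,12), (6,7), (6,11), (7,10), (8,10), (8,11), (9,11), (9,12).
48 (handshake: sum of degrees = 2|E| = 2 x 24 = 48)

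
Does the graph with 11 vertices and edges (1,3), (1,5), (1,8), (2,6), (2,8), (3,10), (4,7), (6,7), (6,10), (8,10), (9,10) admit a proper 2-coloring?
Yes. Partition: {1, 2, 7, 10, 11}, {3, 4, 5, 6, 8, 9}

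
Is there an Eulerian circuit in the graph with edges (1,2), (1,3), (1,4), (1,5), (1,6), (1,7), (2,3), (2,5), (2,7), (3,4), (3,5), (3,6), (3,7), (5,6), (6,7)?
Yes (the graph is connected and all 7 vertices have even degree)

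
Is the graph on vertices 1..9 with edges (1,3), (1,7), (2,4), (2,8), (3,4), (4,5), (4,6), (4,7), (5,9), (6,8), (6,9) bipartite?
Yes. Partition: {1, 4, 8, 9}, {2, 3, 5, 6, 7}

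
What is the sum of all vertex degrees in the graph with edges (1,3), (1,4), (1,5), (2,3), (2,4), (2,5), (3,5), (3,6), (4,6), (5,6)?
20 (handshake: sum of degrees = 2|E| = 2 x 10 = 20)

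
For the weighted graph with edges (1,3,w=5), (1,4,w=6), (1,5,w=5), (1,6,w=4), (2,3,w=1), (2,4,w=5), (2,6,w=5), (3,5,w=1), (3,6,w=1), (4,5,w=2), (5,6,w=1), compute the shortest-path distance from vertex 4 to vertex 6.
3 (path: 4 -> 5 -> 6; weights 2 + 1 = 3)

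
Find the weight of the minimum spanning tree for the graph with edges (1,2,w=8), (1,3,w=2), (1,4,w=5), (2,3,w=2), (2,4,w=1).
5 (MST edges: (1,3,w=2), (2,3,w=2), (2,4,w=1); sum of weights 2 + 2 + 1 = 5)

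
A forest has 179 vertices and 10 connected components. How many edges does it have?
169 (Each of the 10 component trees on V_i vertices has V_i - 1 edges; summing gives V - C = 179 - 10 = 169)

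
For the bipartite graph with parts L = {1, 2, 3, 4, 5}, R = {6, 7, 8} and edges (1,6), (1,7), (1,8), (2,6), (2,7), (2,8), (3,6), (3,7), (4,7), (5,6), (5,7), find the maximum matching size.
3 (matching: (1,8), (2,7), (3,6); upper bound min(|L|,|R|) = min(5,3) = 3)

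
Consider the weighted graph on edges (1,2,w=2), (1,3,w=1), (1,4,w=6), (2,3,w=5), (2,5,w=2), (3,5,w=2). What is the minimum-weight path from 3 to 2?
3 (path: 3 -> 1 -> 2; weights 1 + 2 = 3)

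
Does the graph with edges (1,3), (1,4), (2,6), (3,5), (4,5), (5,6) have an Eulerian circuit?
No (2 vertices have odd degree: {2, 5}; Eulerian circuit requires 0)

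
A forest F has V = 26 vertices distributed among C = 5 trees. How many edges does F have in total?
21 (Each of the 5 component trees on V_i vertices has V_i - 1 edges; summing gives V - C = 26 - 5 = 21)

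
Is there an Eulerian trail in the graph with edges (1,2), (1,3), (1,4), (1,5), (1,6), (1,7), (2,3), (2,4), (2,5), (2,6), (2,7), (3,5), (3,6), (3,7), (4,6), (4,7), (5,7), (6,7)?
Yes (the graph is connected and exactly 2 vertices have odd degree: {3, 6}; any Eulerian path must start and end at those)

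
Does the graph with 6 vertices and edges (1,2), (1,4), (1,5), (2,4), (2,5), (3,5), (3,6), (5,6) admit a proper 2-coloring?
No (odd cycle of length 3: 5 -> 1 -> 2 -> 5)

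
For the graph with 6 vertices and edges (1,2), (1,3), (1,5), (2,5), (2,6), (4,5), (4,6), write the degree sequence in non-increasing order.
[3, 3, 3, 2, 2, 1] (degrees: deg(1)=3, deg(2)=3, deg(3)=1, deg(4)=2, deg(5)=3, deg(6)=2)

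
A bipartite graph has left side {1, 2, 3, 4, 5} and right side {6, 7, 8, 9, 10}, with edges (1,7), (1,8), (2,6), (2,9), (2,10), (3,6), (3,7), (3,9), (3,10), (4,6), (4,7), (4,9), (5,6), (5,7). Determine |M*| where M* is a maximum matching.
5 (matching: (1,8), (2,10), (3,9), (4,7), (5,6); upper bound min(|L|,|R|) = min(5,5) = 5)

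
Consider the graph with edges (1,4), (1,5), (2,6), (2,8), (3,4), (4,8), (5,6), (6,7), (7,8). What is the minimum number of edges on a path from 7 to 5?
2 (path: 7 -> 6 -> 5, 2 edges)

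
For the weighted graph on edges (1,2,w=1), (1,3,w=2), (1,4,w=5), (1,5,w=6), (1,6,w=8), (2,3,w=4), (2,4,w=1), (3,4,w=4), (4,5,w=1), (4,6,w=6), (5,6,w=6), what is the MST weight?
11 (MST edges: (1,2,w=1), (1,3,w=2), (2,4,w=1), (4,5,w=1), (4,6,w=6); sum of weights 1 + 2 + 1 + 1 + 6 = 11)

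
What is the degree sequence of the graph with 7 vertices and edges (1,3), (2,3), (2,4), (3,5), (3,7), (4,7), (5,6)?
[4, 2, 2, 2, 2, 1, 1] (degrees: deg(1)=1, deg(2)=2, deg(3)=4, deg(4)=2, deg(5)=2, deg(6)=1, deg(7)=2)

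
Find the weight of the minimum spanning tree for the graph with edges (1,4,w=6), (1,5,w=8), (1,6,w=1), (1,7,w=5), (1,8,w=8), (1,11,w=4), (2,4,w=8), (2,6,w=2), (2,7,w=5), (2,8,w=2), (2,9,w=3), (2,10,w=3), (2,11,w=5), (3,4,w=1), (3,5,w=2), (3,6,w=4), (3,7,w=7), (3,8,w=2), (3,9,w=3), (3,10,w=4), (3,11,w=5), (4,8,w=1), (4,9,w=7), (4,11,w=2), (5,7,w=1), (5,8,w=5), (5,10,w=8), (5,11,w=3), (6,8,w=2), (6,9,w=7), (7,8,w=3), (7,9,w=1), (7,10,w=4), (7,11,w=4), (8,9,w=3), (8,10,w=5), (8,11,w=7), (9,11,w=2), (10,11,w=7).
16 (MST edges: (1,6,w=1), (2,6,w=2), (2,8,w=2), (2,10,w=3), (3,4,w=1), (3,5,w=2), (4,8,w=1), (4,11,w=2), (5,7,w=1), (7,9,w=1); sum of weights 1 + 2 + 2 + 3 + 1 + 2 + 1 + 2 + 1 + 1 = 16)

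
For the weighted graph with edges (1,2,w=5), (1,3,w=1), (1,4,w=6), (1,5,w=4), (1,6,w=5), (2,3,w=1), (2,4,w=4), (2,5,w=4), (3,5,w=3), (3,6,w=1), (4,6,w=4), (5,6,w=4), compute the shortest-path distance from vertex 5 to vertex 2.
4 (path: 5 -> 2; weights 4 = 4)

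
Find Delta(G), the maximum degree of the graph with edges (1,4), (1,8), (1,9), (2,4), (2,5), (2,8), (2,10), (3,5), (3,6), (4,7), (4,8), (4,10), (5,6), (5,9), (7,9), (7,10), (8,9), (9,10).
5 (attained at vertices 4, 9)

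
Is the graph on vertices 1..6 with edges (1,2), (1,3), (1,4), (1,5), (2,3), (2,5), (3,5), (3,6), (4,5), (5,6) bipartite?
No (odd cycle of length 3: 5 -> 1 -> 2 -> 5)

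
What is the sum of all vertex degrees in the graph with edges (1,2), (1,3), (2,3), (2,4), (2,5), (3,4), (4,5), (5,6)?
16 (handshake: sum of degrees = 2|E| = 2 x 8 = 16)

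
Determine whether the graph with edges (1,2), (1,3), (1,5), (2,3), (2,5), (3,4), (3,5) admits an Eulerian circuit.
No (4 vertices have odd degree: {1, 2, 4, 5}; Eulerian circuit requires 0)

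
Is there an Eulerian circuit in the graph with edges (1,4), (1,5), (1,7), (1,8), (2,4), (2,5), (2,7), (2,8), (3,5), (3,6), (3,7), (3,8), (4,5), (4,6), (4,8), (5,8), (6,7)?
No (4 vertices have odd degree: {4, 5, 6, 8}; Eulerian circuit requires 0)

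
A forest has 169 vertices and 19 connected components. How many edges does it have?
150 (Each of the 19 component trees on V_i vertices has V_i - 1 edges; summing gives V - C = 169 - 19 = 150)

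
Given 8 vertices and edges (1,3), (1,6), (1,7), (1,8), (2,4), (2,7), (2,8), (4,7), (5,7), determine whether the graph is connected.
Yes (BFS from 1 visits [1, 3, 6, 7, 8, 2, 4, 5] — all 8 vertices reached)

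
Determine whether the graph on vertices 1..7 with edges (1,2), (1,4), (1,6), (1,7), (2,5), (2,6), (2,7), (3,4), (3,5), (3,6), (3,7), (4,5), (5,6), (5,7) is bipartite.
No (odd cycle of length 3: 6 -> 1 -> 2 -> 6)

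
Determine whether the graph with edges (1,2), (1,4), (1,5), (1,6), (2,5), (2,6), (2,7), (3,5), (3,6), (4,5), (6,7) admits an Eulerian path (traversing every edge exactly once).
Yes — and in fact it has an Eulerian circuit (the graph is connected and all 7 vertices have even degree)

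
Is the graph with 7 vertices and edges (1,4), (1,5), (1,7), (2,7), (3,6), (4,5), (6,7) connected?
Yes (BFS from 1 visits [1, 4, 5, 7, 2, 6, 3] — all 7 vertices reached)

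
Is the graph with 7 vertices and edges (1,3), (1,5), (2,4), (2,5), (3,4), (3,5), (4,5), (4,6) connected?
No, it has 2 components: {1, 2, 3, 4, 5, 6}, {7}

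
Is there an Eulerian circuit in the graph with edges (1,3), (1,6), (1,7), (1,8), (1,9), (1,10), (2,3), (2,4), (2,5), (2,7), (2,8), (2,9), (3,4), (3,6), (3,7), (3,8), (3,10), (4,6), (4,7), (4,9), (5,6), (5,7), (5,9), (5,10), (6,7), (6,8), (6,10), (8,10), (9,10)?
No (6 vertices have odd degree: {3, 4, 5, 6, 8, 9}; Eulerian circuit requires 0)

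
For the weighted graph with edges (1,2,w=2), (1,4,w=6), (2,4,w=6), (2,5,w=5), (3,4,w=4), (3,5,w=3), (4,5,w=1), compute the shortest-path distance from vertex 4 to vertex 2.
6 (path: 4 -> 2; weights 6 = 6)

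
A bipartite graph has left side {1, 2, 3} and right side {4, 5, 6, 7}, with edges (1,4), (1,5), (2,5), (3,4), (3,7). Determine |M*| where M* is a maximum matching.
3 (matching: (1,4), (2,5), (3,7); upper bound min(|L|,|R|) = min(3,4) = 3)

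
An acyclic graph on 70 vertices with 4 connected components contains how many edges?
66 (Each of the 4 component trees on V_i vertices has V_i - 1 edges; summing gives V - C = 70 - 4 = 66)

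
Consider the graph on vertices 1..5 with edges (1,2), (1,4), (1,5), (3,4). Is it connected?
Yes (BFS from 1 visits [1, 2, 4, 5, 3] — all 5 vertices reached)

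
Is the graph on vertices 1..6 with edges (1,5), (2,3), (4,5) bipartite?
Yes. Partition: {1, 2, 4, 6}, {3, 5}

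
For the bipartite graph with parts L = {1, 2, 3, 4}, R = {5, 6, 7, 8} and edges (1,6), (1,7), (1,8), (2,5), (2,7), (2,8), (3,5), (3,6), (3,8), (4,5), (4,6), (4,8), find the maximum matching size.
4 (matching: (1,8), (2,7), (3,6), (4,5); upper bound min(|L|,|R|) = min(4,4) = 4)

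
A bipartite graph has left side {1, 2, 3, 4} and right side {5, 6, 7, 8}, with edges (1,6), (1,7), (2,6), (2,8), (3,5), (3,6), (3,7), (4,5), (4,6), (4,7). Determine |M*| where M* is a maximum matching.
4 (matching: (1,7), (2,8), (3,6), (4,5); upper bound min(|L|,|R|) = min(4,4) = 4)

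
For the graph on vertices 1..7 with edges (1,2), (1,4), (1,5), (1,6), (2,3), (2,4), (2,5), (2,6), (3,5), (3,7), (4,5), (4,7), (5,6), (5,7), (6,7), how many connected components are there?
1 (components: {1, 2, 3, 4, 5, 6, 7})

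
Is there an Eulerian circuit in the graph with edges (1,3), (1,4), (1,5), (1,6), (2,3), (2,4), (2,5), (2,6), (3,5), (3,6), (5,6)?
Yes (the graph is connected and all 6 vertices have even degree)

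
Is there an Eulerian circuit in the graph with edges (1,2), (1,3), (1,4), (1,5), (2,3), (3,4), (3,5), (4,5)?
No (2 vertices have odd degree: {4, 5}; Eulerian circuit requires 0)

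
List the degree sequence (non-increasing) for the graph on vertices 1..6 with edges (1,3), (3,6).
[2, 1, 1, 0, 0, 0] (degrees: deg(1)=1, deg(2)=0, deg(3)=2, deg(4)=0, deg(5)=0, deg(6)=1)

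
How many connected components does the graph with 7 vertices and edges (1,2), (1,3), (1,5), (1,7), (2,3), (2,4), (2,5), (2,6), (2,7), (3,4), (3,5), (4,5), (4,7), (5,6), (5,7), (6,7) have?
1 (components: {1, 2, 3, 4, 5, 6, 7})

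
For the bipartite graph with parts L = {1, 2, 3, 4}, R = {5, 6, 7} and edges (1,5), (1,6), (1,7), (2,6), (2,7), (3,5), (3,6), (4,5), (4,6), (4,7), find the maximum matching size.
3 (matching: (1,7), (2,6), (3,5); upper bound min(|L|,|R|) = min(4,3) = 3)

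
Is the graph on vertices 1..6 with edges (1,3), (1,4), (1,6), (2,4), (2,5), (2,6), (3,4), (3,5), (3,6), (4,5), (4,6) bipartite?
No (odd cycle of length 3: 6 -> 1 -> 3 -> 6)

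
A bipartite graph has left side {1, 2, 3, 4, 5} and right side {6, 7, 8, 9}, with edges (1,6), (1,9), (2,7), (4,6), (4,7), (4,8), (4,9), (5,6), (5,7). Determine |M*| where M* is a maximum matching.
4 (matching: (1,9), (2,7), (4,8), (5,6); upper bound min(|L|,|R|) = min(5,4) = 4)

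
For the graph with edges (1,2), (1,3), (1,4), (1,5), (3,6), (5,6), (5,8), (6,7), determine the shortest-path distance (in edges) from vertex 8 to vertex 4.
3 (path: 8 -> 5 -> 1 -> 4, 3 edges)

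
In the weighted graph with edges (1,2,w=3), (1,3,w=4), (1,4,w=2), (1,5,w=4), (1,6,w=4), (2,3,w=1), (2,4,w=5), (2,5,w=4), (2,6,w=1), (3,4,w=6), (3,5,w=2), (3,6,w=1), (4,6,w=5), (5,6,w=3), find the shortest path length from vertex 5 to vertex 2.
3 (path: 5 -> 3 -> 2; weights 2 + 1 = 3)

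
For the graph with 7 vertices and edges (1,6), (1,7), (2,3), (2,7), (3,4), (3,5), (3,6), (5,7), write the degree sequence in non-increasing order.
[4, 3, 2, 2, 2, 2, 1] (degrees: deg(1)=2, deg(2)=2, deg(3)=4, deg(4)=1, deg(5)=2, deg(6)=2, deg(7)=3)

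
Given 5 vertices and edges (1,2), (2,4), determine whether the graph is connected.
No, it has 3 components: {1, 2, 4}, {3}, {5}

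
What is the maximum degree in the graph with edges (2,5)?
1 (attained at vertices 2, 5)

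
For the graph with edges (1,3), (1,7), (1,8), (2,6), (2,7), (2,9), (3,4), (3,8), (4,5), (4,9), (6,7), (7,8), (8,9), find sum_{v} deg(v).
26 (handshake: sum of degrees = 2|E| = 2 x 13 = 26)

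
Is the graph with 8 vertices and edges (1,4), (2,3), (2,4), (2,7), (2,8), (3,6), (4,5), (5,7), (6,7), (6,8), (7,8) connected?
Yes (BFS from 1 visits [1, 4, 2, 5, 3, 7, 8, 6] — all 8 vertices reached)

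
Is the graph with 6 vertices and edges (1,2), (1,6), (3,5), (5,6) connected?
No, it has 2 components: {1, 2, 3, 5, 6}, {4}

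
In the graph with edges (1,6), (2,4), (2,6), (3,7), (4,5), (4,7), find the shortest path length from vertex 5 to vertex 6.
3 (path: 5 -> 4 -> 2 -> 6, 3 edges)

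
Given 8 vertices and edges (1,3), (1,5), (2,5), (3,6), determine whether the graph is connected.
No, it has 4 components: {1, 2, 3, 5, 6}, {4}, {7}, {8}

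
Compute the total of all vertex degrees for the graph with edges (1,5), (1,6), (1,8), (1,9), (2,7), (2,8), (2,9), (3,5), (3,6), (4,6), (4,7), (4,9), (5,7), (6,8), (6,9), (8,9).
32 (handshake: sum of degrees = 2|E| = 2 x 16 = 32)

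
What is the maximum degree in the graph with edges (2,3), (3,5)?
2 (attained at vertex 3)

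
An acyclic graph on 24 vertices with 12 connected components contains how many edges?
12 (Each of the 12 component trees on V_i vertices has V_i - 1 edges; summing gives V - C = 24 - 12 = 12)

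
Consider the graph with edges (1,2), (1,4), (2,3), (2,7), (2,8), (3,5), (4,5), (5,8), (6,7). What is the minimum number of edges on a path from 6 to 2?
2 (path: 6 -> 7 -> 2, 2 edges)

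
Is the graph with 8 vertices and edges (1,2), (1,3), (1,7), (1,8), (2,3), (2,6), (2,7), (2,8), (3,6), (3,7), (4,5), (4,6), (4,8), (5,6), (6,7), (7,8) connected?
Yes (BFS from 1 visits [1, 2, 3, 7, 8, 6, 4, 5] — all 8 vertices reached)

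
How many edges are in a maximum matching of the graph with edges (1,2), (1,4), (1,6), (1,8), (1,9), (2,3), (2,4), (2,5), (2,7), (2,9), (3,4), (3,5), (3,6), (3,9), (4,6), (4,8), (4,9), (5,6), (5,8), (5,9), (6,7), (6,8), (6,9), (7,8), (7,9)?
4 (matching: (1,8), (2,9), (3,5), (6,7); upper bound floor(n/2) = floor(9/2) = 4)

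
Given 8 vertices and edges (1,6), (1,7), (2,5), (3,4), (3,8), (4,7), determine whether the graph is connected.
No, it has 2 components: {1, 3, 4, 6, 7, 8}, {2, 5}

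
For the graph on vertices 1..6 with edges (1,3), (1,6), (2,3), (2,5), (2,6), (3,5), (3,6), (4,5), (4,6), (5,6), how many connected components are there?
1 (components: {1, 2, 3, 4, 5, 6})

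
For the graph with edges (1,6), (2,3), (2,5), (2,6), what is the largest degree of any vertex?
3 (attained at vertex 2)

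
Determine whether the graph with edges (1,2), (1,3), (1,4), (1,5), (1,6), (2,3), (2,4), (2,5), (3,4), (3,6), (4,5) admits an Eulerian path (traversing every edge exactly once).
Yes (the graph is connected and exactly 2 vertices have odd degree: {1, 5}; any Eulerian path must start and end at those)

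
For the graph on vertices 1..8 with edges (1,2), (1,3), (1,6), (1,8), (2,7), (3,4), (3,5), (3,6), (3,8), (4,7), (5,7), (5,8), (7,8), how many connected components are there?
1 (components: {1, 2, 3, 4, 5, 6, 7, 8})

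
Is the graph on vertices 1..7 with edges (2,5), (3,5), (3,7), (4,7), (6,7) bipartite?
Yes. Partition: {1, 2, 3, 4, 6}, {5, 7}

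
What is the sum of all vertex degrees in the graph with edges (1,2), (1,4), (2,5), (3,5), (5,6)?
10 (handshake: sum of degrees = 2|E| = 2 x 5 = 10)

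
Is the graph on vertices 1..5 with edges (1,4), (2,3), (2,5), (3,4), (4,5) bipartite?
Yes. Partition: {1, 3, 5}, {2, 4}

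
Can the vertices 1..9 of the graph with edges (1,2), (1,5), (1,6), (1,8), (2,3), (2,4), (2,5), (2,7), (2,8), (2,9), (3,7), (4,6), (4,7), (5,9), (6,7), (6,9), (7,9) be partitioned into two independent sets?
No (odd cycle of length 3: 2 -> 1 -> 8 -> 2)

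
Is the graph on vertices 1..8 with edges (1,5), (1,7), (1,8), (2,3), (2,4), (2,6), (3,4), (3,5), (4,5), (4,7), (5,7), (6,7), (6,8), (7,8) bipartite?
No (odd cycle of length 3: 7 -> 1 -> 5 -> 7)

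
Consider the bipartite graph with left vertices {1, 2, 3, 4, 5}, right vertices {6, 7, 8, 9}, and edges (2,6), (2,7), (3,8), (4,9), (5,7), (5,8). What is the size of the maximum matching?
4 (matching: (2,6), (3,8), (4,9), (5,7); upper bound min(|L|,|R|) = min(5,4) = 4)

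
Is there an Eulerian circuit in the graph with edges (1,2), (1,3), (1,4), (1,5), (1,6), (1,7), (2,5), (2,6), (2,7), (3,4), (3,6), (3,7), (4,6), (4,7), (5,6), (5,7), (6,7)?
Yes (the graph is connected and all 7 vertices have even degree)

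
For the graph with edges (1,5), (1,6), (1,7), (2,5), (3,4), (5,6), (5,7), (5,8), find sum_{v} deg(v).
16 (handshake: sum of degrees = 2|E| = 2 x 8 = 16)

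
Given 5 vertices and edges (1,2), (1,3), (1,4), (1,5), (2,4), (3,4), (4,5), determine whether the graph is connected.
Yes (BFS from 1 visits [1, 2, 3, 4, 5] — all 5 vertices reached)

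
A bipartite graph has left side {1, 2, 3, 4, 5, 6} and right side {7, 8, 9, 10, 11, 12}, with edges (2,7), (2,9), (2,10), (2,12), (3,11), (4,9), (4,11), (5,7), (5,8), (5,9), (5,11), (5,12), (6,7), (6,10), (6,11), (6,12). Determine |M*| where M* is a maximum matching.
5 (matching: (2,12), (3,11), (4,9), (5,8), (6,10); upper bound min(|L|,|R|) = min(6,6) = 6)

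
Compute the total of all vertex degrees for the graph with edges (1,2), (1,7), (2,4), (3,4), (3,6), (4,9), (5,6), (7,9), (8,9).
18 (handshake: sum of degrees = 2|E| = 2 x 9 = 18)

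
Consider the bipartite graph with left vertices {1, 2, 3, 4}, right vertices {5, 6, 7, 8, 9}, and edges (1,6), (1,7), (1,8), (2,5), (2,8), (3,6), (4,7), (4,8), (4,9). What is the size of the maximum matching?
4 (matching: (1,7), (2,8), (3,6), (4,9); upper bound min(|L|,|R|) = min(4,5) = 4)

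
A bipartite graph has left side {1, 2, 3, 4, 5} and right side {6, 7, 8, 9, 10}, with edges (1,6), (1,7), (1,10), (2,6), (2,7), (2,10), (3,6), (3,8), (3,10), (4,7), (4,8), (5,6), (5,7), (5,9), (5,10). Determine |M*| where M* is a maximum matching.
5 (matching: (1,10), (2,7), (3,6), (4,8), (5,9); upper bound min(|L|,|R|) = min(5,5) = 5)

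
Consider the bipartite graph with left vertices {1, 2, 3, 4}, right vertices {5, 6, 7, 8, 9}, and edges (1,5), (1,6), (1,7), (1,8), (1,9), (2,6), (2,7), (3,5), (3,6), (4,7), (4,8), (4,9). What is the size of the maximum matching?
4 (matching: (1,9), (2,7), (3,6), (4,8); upper bound min(|L|,|R|) = min(4,5) = 4)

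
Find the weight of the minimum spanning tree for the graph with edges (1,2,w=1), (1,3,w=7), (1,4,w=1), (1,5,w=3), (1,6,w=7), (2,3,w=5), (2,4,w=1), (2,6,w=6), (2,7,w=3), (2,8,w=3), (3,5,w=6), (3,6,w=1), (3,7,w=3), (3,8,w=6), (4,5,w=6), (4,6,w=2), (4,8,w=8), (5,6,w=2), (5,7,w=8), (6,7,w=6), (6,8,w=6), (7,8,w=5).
13 (MST edges: (1,2,w=1), (1,4,w=1), (2,7,w=3), (2,8,w=3), (3,6,w=1), (4,6,w=2), (5,6,w=2); sum of weights 1 + 1 + 3 + 3 + 1 + 2 + 2 = 13)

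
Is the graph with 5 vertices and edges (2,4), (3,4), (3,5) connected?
No, it has 2 components: {1}, {2, 3, 4, 5}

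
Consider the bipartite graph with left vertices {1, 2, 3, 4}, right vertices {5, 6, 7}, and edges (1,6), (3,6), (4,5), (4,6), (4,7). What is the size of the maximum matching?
2 (matching: (1,6), (4,7); upper bound min(|L|,|R|) = min(4,3) = 3)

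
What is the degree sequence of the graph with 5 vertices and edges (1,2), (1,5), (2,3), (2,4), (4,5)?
[3, 2, 2, 2, 1] (degrees: deg(1)=2, deg(2)=3, deg(3)=1, deg(4)=2, deg(5)=2)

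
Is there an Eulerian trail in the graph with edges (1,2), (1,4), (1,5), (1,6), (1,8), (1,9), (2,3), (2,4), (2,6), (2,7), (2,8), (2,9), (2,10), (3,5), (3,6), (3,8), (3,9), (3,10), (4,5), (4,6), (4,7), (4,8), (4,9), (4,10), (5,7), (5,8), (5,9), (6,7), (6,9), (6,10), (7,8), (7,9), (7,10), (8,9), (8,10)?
Yes (the graph is connected and exactly 2 vertices have odd degree: {6, 7}; any Eulerian path must start and end at those)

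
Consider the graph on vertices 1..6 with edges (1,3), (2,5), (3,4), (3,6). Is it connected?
No, it has 2 components: {1, 3, 4, 6}, {2, 5}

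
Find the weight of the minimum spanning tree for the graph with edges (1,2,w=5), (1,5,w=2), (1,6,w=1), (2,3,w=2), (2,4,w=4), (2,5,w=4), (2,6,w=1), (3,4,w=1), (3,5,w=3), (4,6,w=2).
7 (MST edges: (1,5,w=2), (1,6,w=1), (2,3,w=2), (2,6,w=1), (3,4,w=1); sum of weights 2 + 1 + 2 + 1 + 1 = 7)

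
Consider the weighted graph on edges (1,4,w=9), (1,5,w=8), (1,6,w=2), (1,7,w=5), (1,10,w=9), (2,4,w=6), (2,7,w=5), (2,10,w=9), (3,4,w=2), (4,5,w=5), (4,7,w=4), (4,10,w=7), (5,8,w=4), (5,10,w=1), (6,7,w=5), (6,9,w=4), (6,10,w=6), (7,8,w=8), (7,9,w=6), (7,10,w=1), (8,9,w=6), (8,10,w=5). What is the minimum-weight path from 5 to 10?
1 (path: 5 -> 10; weights 1 = 1)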